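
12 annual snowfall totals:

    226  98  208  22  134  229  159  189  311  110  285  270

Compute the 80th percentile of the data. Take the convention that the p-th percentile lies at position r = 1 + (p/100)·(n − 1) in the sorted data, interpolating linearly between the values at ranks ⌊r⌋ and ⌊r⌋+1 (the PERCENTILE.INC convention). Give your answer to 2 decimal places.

Sorted: 22, 98, 110, 134, 159, 189, 208, 226, 229, 270, 285, 311.
n = 12.
r = 1 + (80/100)·(12 − 1) = 1 + 8.8 = 9.8.
Rank 9 is 229 and rank 10 is 270.
Interpolate: 229 + 0.8·(270 − 229) = 229 + 0.8·41 = 261.8.

261.80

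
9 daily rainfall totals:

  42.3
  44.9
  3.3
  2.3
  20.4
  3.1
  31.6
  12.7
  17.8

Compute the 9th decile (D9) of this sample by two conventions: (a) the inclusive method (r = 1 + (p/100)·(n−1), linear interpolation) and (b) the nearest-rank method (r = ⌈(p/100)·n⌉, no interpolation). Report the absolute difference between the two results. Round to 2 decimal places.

Sorted: 2.3, 3.1, 3.3, 12.7, 17.8, 20.4, 31.6, 42.3, 44.9.
n = 9.
(a) r = 8.2; between ranks 8 (42.3) and 9 (44.9): 42.82.
(b) the nearest-rank method: rank 9 → 44.9.
|42.82 − 44.9| = 2.08.

2.08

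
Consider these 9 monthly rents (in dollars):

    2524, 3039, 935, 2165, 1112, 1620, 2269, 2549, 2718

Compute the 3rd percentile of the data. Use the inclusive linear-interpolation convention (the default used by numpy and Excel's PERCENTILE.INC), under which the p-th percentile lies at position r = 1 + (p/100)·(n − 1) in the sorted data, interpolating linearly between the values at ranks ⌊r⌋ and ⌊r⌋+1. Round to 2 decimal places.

977.48

Sorted: 935, 1112, 1620, 2165, 2269, 2524, 2549, 2718, 3039.
n = 9.
r = 1 + (3/100)·(9 − 1) = 1 + 0.24 = 1.24.
Rank 1 is 935 and rank 2 is 1112.
Interpolate: 935 + 0.24·(1112 − 935) = 935 + 0.24·177 = 977.48.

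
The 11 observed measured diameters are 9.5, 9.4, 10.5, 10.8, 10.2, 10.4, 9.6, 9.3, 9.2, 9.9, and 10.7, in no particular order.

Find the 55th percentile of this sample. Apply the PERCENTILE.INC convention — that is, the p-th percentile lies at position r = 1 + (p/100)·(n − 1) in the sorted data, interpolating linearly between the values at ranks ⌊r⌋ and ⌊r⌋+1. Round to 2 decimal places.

Sorted: 9.2, 9.3, 9.4, 9.5, 9.6, 9.9, 10.2, 10.4, 10.5, 10.7, 10.8.
n = 11.
r = 1 + (55/100)·(11 − 1) = 1 + 5.5 = 6.5.
Rank 6 is 9.9 and rank 7 is 10.2.
Interpolate: 9.9 + 0.5·(10.2 − 9.9) = 9.9 + 0.5·0.3 = 10.05.

10.05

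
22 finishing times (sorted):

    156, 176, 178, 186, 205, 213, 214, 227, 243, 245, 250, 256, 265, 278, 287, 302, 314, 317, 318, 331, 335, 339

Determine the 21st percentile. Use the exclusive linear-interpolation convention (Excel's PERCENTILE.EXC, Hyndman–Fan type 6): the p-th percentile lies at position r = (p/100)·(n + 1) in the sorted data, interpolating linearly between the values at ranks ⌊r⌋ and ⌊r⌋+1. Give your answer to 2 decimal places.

201.77

n = 22.
r = (21/100)·(22 + 1) = 4.83.
Rank 4 is 186 and rank 5 is 205.
Interpolate: 186 + 0.83·(205 − 186) = 186 + 0.83·19 = 201.77.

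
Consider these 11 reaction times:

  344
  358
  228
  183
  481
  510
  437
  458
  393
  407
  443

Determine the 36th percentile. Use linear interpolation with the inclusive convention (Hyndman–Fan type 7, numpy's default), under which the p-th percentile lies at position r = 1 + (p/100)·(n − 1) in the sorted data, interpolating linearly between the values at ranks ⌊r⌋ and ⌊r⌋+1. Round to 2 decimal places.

379.00

Sorted: 183, 228, 344, 358, 393, 407, 437, 443, 458, 481, 510.
n = 11.
r = 1 + (36/100)·(11 − 1) = 1 + 3.6 = 4.6.
Rank 4 is 358 and rank 5 is 393.
Interpolate: 358 + 0.6·(393 − 358) = 358 + 0.6·35 = 379.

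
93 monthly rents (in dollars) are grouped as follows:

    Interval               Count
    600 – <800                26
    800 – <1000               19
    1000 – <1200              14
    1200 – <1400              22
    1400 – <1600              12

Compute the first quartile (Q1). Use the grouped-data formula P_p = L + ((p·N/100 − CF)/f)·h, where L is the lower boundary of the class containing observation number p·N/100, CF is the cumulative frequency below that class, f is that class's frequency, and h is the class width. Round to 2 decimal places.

N = 93; target position k = 25/100 · 93 = 23.25.
Cumulative frequencies: 26, 45, 59, 81, 93.
Observation 23.25 falls in the class 600 – <800.
L = 600, CF = 0, f = 26, h = 200.
P25 = 600 + ((23.25 − 0)/26)·200 = 600 + 178.846 = 778.846.

778.85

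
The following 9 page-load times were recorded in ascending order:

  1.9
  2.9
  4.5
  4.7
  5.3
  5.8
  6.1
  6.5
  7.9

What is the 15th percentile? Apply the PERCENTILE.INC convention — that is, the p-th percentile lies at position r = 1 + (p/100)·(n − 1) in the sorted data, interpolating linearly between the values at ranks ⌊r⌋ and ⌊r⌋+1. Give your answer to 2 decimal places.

3.22

n = 9.
r = 1 + (15/100)·(9 − 1) = 1 + 1.2 = 2.2.
Rank 2 is 2.9 and rank 3 is 4.5.
Interpolate: 2.9 + 0.2·(4.5 − 2.9) = 2.9 + 0.2·1.6 = 3.22.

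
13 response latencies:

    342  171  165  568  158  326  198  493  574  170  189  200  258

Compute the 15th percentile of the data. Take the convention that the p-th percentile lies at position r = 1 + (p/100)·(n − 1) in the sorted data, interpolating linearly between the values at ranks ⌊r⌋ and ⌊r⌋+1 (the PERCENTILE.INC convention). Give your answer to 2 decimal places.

Sorted: 158, 165, 170, 171, 189, 198, 200, 258, 326, 342, 493, 568, 574.
n = 13.
r = 1 + (15/100)·(13 − 1) = 1 + 1.8 = 2.8.
Rank 2 is 165 and rank 3 is 170.
Interpolate: 165 + 0.8·(170 − 165) = 165 + 0.8·5 = 169.

169.00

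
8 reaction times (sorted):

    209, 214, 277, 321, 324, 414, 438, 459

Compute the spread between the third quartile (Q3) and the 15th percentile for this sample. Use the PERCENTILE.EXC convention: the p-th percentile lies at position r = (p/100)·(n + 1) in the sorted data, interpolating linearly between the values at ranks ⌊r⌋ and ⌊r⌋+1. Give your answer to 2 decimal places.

n = 8.
P15: r = 1.35; ranks 1–2 are 209, 214; interpolating gives 210.75.
P75: r = 6.75; ranks 6–7 are 414, 438; interpolating gives 432.
Difference: 432 − 210.75 = 221.25.

221.25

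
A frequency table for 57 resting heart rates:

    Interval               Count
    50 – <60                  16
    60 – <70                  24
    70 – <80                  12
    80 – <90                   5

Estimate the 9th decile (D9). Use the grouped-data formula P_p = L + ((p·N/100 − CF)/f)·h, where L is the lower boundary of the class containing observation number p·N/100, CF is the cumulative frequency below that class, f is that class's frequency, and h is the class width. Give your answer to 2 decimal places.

79.42

N = 57; target position k = 90/100 · 57 = 51.3.
Cumulative frequencies: 16, 40, 52, 57.
Observation 51.3 falls in the class 70 – <80.
L = 70, CF = 40, f = 12, h = 10.
P90 = 70 + ((51.3 − 40)/12)·10 = 70 + 9.41667 = 79.4167.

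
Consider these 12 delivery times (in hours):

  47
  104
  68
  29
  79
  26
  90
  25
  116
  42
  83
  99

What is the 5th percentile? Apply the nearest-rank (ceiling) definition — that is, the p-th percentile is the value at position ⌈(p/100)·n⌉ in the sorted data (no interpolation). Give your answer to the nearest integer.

Sorted: 25, 26, 29, 42, 47, 68, 79, 83, 90, 99, 104, 116.
n = 12.
Position = ⌈5/100 · 12⌉ = ⌈0.6⌉ = 1.
The value at rank 1 is 25.

25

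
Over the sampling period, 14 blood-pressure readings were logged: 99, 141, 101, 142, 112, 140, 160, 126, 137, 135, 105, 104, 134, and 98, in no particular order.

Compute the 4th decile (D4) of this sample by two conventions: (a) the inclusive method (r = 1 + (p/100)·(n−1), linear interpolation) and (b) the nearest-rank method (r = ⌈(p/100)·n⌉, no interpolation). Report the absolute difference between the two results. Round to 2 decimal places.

2.80

Sorted: 98, 99, 101, 104, 105, 112, 126, 134, 135, 137, 140, 141, 142, 160.
n = 14.
(a) r = 6.2; between ranks 6 (112) and 7 (126): 114.8.
(b) the nearest-rank method: rank 6 → 112.
|114.8 − 112| = 2.8.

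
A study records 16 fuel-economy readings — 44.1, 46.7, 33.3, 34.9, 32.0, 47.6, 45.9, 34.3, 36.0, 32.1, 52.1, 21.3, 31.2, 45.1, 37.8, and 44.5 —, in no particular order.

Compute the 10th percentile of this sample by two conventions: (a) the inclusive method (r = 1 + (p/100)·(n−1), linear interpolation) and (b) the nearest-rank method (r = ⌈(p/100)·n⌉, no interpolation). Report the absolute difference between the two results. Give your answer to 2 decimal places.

0.40

Sorted: 21.3, 31.2, 32.0, 32.1, 33.3, 34.3, 34.9, 36.0, 37.8, 44.1, 44.5, 45.1, 45.9, 46.7, 47.6, 52.1.
n = 16.
(a) r = 2.5; between ranks 2 (31.2) and 3 (32.0): 31.6.
(b) the nearest-rank method: rank 2 → 31.2.
|31.6 − 31.2| = 0.4.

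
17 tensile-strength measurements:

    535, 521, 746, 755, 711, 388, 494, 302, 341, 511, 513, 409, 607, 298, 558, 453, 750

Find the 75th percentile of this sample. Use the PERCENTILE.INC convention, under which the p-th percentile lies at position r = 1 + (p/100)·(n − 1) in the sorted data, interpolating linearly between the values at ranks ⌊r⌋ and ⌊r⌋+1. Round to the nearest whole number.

607

Sorted: 298, 302, 341, 388, 409, 453, 494, 511, 513, 521, 535, 558, 607, 711, 746, 750, 755.
n = 17.
r = 1 + (75/100)·(17 − 1) = 1 + 12 = 13.
r is an integer, so P75 is the value at rank 13: 607.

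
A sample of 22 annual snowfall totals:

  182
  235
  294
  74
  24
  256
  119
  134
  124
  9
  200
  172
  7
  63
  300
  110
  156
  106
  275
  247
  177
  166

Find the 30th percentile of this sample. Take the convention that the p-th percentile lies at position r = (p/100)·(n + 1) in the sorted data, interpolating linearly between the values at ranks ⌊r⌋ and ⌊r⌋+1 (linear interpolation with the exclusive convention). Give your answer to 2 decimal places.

109.60

Sorted: 7, 9, 24, 63, 74, 106, 110, 119, 124, 134, 156, 166, 172, 177, 182, 200, 235, 247, 256, 275, 294, 300.
n = 22.
r = (30/100)·(22 + 1) = 6.9.
Rank 6 is 106 and rank 7 is 110.
Interpolate: 106 + 0.9·(110 − 106) = 106 + 0.9·4 = 109.6.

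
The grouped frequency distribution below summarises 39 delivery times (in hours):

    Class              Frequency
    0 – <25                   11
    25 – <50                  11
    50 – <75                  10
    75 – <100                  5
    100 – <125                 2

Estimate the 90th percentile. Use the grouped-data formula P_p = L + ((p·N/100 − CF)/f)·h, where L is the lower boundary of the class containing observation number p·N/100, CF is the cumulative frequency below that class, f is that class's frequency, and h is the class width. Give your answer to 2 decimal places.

N = 39; target position k = 90/100 · 39 = 35.1.
Cumulative frequencies: 11, 22, 32, 37, 39.
Observation 35.1 falls in the class 75 – <100.
L = 75, CF = 32, f = 5, h = 25.
P90 = 75 + ((35.1 − 32)/5)·25 = 75 + 15.5 = 90.5.

90.50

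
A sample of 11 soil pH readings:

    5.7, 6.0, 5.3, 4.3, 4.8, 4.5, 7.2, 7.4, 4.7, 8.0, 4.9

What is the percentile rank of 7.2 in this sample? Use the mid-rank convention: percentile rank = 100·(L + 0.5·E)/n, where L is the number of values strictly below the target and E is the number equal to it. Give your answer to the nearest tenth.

77.3

Sorted: 4.3, 4.5, 4.7, 4.8, 4.9, 5.3, 5.7, 6.0, 7.2, 7.4, 8.0.
Count below 7.2: L = 8; count equal: E = 1; n = 11.
Percentile rank = 100·(8 + 0.5·1)/11 = 100·8.5/11 = 77.27.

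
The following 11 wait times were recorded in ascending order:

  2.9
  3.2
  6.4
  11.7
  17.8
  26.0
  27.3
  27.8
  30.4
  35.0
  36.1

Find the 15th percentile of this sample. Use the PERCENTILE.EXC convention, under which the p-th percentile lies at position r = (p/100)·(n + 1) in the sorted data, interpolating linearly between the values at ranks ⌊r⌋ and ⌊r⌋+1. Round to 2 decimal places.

3.14

n = 11.
r = (15/100)·(11 + 1) = 1.8.
Rank 1 is 2.9 and rank 2 is 3.2.
Interpolate: 2.9 + 0.8·(3.2 − 2.9) = 2.9 + 0.8·0.3 = 3.14.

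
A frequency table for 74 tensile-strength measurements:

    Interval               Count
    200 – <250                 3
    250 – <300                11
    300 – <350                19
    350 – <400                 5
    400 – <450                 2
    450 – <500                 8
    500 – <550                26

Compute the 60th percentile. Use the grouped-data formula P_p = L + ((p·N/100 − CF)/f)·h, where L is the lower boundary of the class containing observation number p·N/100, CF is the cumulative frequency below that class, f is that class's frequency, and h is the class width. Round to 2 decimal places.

N = 74; target position k = 60/100 · 74 = 44.4.
Cumulative frequencies: 3, 14, 33, 38, 40, 48, 74.
Observation 44.4 falls in the class 450 – <500.
L = 450, CF = 40, f = 8, h = 50.
P60 = 450 + ((44.4 − 40)/8)·50 = 450 + 27.5 = 477.5.

477.50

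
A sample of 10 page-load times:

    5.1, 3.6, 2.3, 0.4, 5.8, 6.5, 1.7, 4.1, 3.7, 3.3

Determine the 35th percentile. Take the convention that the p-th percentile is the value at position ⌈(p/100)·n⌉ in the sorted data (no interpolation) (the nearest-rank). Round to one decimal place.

Sorted: 0.4, 1.7, 2.3, 3.3, 3.6, 3.7, 4.1, 5.1, 5.8, 6.5.
n = 10.
Position = ⌈35/100 · 10⌉ = ⌈3.5⌉ = 4.
The value at rank 4 is 3.3.

3.3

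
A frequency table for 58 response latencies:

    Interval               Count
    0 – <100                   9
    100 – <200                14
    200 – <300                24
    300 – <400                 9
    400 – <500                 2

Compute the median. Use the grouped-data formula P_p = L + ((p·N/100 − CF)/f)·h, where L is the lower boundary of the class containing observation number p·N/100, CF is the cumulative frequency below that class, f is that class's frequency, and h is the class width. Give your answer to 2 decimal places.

225.00

N = 58; target position k = 50/100 · 58 = 29.
Cumulative frequencies: 9, 23, 47, 56, 58.
Observation 29 falls in the class 200 – <300.
L = 200, CF = 23, f = 24, h = 100.
P50 = 200 + ((29 − 23)/24)·100 = 200 + 25 = 225.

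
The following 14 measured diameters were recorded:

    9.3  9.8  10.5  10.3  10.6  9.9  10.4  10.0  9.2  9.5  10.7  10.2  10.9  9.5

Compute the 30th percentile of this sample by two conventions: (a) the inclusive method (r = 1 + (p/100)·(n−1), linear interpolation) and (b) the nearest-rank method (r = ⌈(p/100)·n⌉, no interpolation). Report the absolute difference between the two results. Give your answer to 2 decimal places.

0.03

Sorted: 9.2, 9.3, 9.5, 9.5, 9.8, 9.9, 10.0, 10.2, 10.3, 10.4, 10.5, 10.6, 10.7, 10.9.
n = 14.
(a) r = 4.9; between ranks 4 (9.5) and 5 (9.8): 9.77.
(b) the nearest-rank method: rank 5 → 9.8.
|9.77 − 9.8| = 0.03.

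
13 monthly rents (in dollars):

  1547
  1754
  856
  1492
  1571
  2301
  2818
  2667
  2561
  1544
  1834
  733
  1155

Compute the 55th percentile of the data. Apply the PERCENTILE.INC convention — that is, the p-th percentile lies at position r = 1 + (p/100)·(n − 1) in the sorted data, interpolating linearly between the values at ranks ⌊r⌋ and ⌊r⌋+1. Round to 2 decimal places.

1680.80

Sorted: 733, 856, 1155, 1492, 1544, 1547, 1571, 1754, 1834, 2301, 2561, 2667, 2818.
n = 13.
r = 1 + (55/100)·(13 − 1) = 1 + 6.6 = 7.6.
Rank 7 is 1571 and rank 8 is 1754.
Interpolate: 1571 + 0.6·(1754 − 1571) = 1571 + 0.6·183 = 1680.8.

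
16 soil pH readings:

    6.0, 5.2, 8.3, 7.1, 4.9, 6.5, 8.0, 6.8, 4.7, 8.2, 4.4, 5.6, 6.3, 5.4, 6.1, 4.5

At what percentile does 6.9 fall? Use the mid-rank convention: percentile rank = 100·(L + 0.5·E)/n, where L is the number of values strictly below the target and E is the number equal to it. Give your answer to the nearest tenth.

Sorted: 4.4, 4.5, 4.7, 4.9, 5.2, 5.4, 5.6, 6.0, 6.1, 6.3, 6.5, 6.8, 7.1, 8.0, 8.2, 8.3.
Count below 6.9: L = 12; count equal: E = 0; n = 16.
Percentile rank = 100·(12 + 0.5·0)/16 = 100·12/16 = 75.

75.0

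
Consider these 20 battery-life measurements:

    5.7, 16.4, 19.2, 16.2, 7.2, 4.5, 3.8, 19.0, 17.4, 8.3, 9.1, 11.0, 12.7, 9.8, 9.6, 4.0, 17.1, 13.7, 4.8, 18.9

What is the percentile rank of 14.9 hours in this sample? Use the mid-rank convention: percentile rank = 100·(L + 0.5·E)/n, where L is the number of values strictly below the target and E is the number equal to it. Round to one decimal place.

65.0

Sorted: 3.8, 4.0, 4.5, 4.8, 5.7, 7.2, 8.3, 9.1, 9.6, 9.8, 11.0, 12.7, 13.7, 16.2, 16.4, 17.1, 17.4, 18.9, 19.0, 19.2.
Count below 14.9: L = 13; count equal: E = 0; n = 20.
Percentile rank = 100·(13 + 0.5·0)/20 = 100·13/20 = 65.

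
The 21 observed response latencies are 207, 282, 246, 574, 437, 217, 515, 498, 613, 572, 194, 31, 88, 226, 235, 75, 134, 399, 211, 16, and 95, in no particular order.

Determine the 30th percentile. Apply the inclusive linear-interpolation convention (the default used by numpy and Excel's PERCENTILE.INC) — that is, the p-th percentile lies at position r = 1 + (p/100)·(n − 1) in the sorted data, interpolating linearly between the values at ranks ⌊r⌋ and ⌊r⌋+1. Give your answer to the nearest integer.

Sorted: 16, 31, 75, 88, 95, 134, 194, 207, 211, 217, 226, 235, 246, 282, 399, 437, 498, 515, 572, 574, 613.
n = 21.
r = 1 + (30/100)·(21 − 1) = 1 + 6 = 7.
r is an integer, so P30 is the value at rank 7: 194.

194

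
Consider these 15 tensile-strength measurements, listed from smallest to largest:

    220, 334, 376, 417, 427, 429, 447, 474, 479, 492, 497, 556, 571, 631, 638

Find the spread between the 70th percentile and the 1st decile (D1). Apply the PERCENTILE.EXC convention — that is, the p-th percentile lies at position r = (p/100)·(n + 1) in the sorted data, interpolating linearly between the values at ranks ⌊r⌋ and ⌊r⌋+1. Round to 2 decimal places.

n = 15.
P10: r = 1.6; ranks 1–2 are 220, 334; interpolating gives 288.4.
P70: r = 11.2; ranks 11–12 are 497, 556; interpolating gives 508.8.
Difference: 508.8 − 288.4 = 220.4.

220.40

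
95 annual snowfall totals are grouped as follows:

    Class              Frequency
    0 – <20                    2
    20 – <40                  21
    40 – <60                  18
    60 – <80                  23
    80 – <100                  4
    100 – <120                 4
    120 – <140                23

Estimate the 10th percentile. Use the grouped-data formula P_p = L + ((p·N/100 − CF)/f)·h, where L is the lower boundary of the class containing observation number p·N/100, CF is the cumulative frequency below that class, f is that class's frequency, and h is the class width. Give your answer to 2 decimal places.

27.14

N = 95; target position k = 10/100 · 95 = 9.5.
Cumulative frequencies: 2, 23, 41, 64, 68, 72, 95.
Observation 9.5 falls in the class 20 – <40.
L = 20, CF = 2, f = 21, h = 20.
P10 = 20 + ((9.5 − 2)/21)·20 = 20 + 7.14286 = 27.1429.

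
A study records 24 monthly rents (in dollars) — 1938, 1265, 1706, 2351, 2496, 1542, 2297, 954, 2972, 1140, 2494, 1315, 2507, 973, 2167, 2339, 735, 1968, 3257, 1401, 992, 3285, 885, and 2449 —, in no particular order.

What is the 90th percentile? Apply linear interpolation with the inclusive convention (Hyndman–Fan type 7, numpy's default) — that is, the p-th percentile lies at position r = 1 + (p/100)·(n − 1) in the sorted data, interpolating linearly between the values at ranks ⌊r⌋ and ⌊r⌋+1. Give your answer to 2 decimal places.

Sorted: 735, 885, 954, 973, 992, 1140, 1265, 1315, 1401, 1542, 1706, 1938, 1968, 2167, 2297, 2339, 2351, 2449, 2494, 2496, 2507, 2972, 3257, 3285.
n = 24.
r = 1 + (90/100)·(24 − 1) = 1 + 20.7 = 21.7.
Rank 21 is 2507 and rank 22 is 2972.
Interpolate: 2507 + 0.7·(2972 − 2507) = 2507 + 0.7·465 = 2832.5.

2832.50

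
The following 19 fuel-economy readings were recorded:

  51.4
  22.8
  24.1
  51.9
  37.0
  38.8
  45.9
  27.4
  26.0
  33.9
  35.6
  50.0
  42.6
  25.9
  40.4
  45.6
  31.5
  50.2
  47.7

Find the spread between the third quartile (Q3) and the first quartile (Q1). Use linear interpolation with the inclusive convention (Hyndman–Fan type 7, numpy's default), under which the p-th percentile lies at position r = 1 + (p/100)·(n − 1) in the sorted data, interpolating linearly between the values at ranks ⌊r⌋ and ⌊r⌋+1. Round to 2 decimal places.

17.35

Sorted: 22.8, 24.1, 25.9, 26.0, 27.4, 31.5, 33.9, 35.6, 37.0, 38.8, 40.4, 42.6, 45.6, 45.9, 47.7, 50.0, 50.2, 51.4, 51.9.
n = 19.
P25: r = 5.5; ranks 5–6 are 27.4, 31.5; interpolating gives 29.45.
P75: r = 14.5; ranks 14–15 are 45.9, 47.7; interpolating gives 46.8.
Difference: 46.8 − 29.45 = 17.35.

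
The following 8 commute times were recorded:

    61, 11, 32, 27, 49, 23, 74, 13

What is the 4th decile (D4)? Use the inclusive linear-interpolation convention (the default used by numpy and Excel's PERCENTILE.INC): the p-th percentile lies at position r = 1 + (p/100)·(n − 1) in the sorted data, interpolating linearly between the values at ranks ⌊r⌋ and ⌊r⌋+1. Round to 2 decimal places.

26.20

Sorted: 11, 13, 23, 27, 32, 49, 61, 74.
n = 8.
r = 1 + (40/100)·(8 − 1) = 1 + 2.8 = 3.8.
Rank 3 is 23 and rank 4 is 27.
Interpolate: 23 + 0.8·(27 − 23) = 23 + 0.8·4 = 26.2.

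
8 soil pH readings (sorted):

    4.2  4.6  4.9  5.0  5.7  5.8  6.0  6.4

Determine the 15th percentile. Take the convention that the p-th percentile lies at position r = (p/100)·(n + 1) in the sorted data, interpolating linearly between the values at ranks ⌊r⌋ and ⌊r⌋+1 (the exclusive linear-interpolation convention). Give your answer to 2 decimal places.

n = 8.
r = (15/100)·(8 + 1) = 1.35.
Rank 1 is 4.2 and rank 2 is 4.6.
Interpolate: 4.2 + 0.35·(4.6 − 4.2) = 4.2 + 0.35·0.4 = 4.34.

4.34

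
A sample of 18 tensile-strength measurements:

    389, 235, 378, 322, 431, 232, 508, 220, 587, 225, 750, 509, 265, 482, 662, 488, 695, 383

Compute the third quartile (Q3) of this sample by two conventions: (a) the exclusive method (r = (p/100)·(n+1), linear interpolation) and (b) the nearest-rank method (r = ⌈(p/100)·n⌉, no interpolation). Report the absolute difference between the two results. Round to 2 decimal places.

Sorted: 220, 225, 232, 235, 265, 322, 378, 383, 389, 431, 482, 488, 508, 509, 587, 662, 695, 750.
n = 18.
(a) r = 14.25; between ranks 14 (509) and 15 (587): 528.5.
(b) the nearest-rank method: rank 14 → 509.
|528.5 − 509| = 19.5.

19.50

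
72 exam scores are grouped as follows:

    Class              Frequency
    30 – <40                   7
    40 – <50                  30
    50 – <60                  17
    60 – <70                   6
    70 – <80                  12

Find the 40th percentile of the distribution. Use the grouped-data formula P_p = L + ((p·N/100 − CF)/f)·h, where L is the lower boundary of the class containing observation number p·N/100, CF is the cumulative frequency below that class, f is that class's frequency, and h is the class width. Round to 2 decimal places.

N = 72; target position k = 40/100 · 72 = 28.8.
Cumulative frequencies: 7, 37, 54, 60, 72.
Observation 28.8 falls in the class 40 – <50.
L = 40, CF = 7, f = 30, h = 10.
P40 = 40 + ((28.8 − 7)/30)·10 = 40 + 7.26667 = 47.2667.

47.27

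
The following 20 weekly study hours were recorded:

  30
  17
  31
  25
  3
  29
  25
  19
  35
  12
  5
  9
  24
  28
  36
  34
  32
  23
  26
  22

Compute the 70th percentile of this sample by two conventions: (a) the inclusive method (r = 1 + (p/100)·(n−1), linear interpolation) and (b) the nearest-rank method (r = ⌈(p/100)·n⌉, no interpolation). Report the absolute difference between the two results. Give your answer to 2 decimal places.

0.30

Sorted: 3, 5, 9, 12, 17, 19, 22, 23, 24, 25, 25, 26, 28, 29, 30, 31, 32, 34, 35, 36.
n = 20.
(a) r = 14.3; between ranks 14 (29) and 15 (30): 29.3.
(b) the nearest-rank method: rank 14 → 29.
|29.3 − 29| = 0.3.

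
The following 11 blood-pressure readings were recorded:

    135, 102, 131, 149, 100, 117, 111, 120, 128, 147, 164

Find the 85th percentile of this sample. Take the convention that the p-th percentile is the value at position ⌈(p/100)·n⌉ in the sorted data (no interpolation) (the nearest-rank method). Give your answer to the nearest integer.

149

Sorted: 100, 102, 111, 117, 120, 128, 131, 135, 147, 149, 164.
n = 11.
Position = ⌈85/100 · 11⌉ = ⌈9.35⌉ = 10.
The value at rank 10 is 149.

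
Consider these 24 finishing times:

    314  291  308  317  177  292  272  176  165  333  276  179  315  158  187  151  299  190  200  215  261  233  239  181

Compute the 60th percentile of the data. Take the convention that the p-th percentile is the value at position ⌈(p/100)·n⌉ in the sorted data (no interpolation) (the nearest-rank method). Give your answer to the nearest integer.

Sorted: 151, 158, 165, 176, 177, 179, 181, 187, 190, 200, 215, 233, 239, 261, 272, 276, 291, 292, 299, 308, 314, 315, 317, 333.
n = 24.
Position = ⌈60/100 · 24⌉ = ⌈14.4⌉ = 15.
The value at rank 15 is 272.

272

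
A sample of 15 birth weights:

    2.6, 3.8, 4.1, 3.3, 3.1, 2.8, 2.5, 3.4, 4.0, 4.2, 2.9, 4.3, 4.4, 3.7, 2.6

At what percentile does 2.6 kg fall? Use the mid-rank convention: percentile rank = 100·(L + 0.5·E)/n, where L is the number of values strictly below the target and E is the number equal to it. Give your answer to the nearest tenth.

13.3

Sorted: 2.5, 2.6, 2.6, 2.8, 2.9, 3.1, 3.3, 3.4, 3.7, 3.8, 4.0, 4.1, 4.2, 4.3, 4.4.
Count below 2.6: L = 1; count equal: E = 2; n = 15.
Percentile rank = 100·(1 + 0.5·2)/15 = 100·2/15 = 13.33.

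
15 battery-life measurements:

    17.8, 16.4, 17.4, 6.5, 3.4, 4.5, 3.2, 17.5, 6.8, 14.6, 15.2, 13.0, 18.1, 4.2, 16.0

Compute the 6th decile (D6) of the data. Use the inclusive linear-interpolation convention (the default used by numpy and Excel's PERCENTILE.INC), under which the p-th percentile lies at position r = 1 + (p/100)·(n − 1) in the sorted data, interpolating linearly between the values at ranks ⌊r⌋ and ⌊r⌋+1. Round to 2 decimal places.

Sorted: 3.2, 3.4, 4.2, 4.5, 6.5, 6.8, 13.0, 14.6, 15.2, 16.0, 16.4, 17.4, 17.5, 17.8, 18.1.
n = 15.
r = 1 + (60/100)·(15 − 1) = 1 + 8.4 = 9.4.
Rank 9 is 15.2 and rank 10 is 16.0.
Interpolate: 15.2 + 0.4·(16.0 − 15.2) = 15.2 + 0.4·0.8 = 15.52.

15.52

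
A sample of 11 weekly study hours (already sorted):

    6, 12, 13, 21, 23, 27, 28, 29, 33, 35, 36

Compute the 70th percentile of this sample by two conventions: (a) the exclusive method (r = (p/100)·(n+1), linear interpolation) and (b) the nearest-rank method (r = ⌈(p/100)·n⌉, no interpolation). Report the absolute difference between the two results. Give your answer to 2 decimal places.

n = 11.
(a) r = 8.4; between ranks 8 (29) and 9 (33): 30.6.
(b) the nearest-rank method: rank 8 → 29.
|30.6 − 29| = 1.6.

1.60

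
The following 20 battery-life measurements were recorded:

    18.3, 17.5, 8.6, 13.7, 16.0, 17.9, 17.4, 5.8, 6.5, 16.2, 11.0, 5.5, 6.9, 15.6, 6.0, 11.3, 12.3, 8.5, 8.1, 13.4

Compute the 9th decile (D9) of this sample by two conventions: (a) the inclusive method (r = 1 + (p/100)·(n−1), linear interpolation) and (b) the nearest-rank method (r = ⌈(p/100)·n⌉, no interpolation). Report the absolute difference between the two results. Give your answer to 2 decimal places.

Sorted: 5.5, 5.8, 6.0, 6.5, 6.9, 8.1, 8.5, 8.6, 11.0, 11.3, 12.3, 13.4, 13.7, 15.6, 16.0, 16.2, 17.4, 17.5, 17.9, 18.3.
n = 20.
(a) r = 18.1; between ranks 18 (17.5) and 19 (17.9): 17.54.
(b) the nearest-rank method: rank 18 → 17.5.
|17.54 − 17.5| = 0.04.

0.04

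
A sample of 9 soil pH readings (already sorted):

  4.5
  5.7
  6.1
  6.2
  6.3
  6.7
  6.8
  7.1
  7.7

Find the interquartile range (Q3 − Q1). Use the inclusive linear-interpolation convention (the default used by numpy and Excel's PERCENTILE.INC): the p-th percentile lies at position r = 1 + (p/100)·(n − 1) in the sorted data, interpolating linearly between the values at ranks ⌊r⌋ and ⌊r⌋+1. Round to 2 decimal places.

n = 9.
P25: r = 3 (integer) → 6.1.
P75: r = 7 (integer) → 6.8.
Difference: 6.8 − 6.1 = 0.7.

0.70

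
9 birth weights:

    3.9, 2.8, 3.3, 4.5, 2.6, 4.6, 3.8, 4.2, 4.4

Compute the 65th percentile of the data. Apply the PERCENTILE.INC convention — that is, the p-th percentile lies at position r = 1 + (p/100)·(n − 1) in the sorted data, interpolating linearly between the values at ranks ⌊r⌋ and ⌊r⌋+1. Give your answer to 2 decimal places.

4.24

Sorted: 2.6, 2.8, 3.3, 3.8, 3.9, 4.2, 4.4, 4.5, 4.6.
n = 9.
r = 1 + (65/100)·(9 − 1) = 1 + 5.2 = 6.2.
Rank 6 is 4.2 and rank 7 is 4.4.
Interpolate: 4.2 + 0.2·(4.4 − 4.2) = 4.2 + 0.2·0.2 = 4.24.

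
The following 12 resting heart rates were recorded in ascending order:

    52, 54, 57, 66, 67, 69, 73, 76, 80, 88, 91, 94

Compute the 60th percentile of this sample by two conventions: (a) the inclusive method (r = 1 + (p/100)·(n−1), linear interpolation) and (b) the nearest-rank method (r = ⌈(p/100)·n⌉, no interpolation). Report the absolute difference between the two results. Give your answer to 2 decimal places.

n = 12.
(a) r = 7.6; between ranks 7 (73) and 8 (76): 74.8.
(b) the nearest-rank method: rank 8 → 76.
|74.8 − 76| = 1.2.

1.20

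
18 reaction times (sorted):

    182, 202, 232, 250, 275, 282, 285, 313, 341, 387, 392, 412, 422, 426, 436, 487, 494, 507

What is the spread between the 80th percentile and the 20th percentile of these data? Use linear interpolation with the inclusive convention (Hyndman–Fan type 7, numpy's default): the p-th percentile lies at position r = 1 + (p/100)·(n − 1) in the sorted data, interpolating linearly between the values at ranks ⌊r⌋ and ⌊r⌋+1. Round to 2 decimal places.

n = 18.
P20: r = 4.4; ranks 4–5 are 250, 275; interpolating gives 260.
P80: r = 14.6; ranks 14–15 are 426, 436; interpolating gives 432.
Difference: 432 − 260 = 172.

172.00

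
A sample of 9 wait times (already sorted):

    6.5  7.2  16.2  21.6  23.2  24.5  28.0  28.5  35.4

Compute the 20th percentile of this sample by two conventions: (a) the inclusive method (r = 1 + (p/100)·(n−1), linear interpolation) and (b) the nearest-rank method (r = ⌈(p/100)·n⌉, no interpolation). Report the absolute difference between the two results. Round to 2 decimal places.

5.40

n = 9.
(a) r = 2.6; between ranks 2 (7.2) and 3 (16.2): 12.6.
(b) the nearest-rank method: rank 2 → 7.2.
|12.6 − 7.2| = 5.4.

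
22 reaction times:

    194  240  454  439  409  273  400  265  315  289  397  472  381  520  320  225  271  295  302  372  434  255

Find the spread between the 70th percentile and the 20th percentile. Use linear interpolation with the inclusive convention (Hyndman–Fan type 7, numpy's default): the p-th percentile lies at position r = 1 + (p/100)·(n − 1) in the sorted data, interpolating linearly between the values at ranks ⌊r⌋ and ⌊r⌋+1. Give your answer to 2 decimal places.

Sorted: 194, 225, 240, 255, 265, 271, 273, 289, 295, 302, 315, 320, 372, 381, 397, 400, 409, 434, 439, 454, 472, 520.
n = 22.
P20: r = 5.2; ranks 5–6 are 265, 271; interpolating gives 266.2.
P70: r = 15.7; ranks 15–16 are 397, 400; interpolating gives 399.1.
Difference: 399.1 − 266.2 = 132.9.

132.90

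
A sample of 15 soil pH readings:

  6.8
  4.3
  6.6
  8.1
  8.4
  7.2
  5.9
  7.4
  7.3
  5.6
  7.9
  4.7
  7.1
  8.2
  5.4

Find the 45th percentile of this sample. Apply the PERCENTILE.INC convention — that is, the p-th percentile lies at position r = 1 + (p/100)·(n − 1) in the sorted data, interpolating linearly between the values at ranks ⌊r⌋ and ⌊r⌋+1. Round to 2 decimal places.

Sorted: 4.3, 4.7, 5.4, 5.6, 5.9, 6.6, 6.8, 7.1, 7.2, 7.3, 7.4, 7.9, 8.1, 8.2, 8.4.
n = 15.
r = 1 + (45/100)·(15 − 1) = 1 + 6.3 = 7.3.
Rank 7 is 6.8 and rank 8 is 7.1.
Interpolate: 6.8 + 0.3·(7.1 − 6.8) = 6.8 + 0.3·0.3 = 6.89.

6.89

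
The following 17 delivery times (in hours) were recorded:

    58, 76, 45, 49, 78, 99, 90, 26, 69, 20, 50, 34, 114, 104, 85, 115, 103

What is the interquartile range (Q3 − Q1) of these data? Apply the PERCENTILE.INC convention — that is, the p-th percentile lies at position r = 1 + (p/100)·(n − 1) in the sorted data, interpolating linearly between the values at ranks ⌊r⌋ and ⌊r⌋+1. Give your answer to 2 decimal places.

50.00

Sorted: 20, 26, 34, 45, 49, 50, 58, 69, 76, 78, 85, 90, 99, 103, 104, 114, 115.
n = 17.
P25: r = 5 (integer) → 49.
P75: r = 13 (integer) → 99.
Difference: 99 − 49 = 50.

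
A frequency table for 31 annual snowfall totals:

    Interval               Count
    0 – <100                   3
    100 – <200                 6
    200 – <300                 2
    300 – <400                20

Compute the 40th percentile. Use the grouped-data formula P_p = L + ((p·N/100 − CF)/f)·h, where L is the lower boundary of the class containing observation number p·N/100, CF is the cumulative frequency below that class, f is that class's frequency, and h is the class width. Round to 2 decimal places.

N = 31; target position k = 40/100 · 31 = 12.4.
Cumulative frequencies: 3, 9, 11, 31.
Observation 12.4 falls in the class 300 – <400.
L = 300, CF = 11, f = 20, h = 100.
P40 = 300 + ((12.4 − 11)/20)·100 = 300 + 7 = 307.

307.00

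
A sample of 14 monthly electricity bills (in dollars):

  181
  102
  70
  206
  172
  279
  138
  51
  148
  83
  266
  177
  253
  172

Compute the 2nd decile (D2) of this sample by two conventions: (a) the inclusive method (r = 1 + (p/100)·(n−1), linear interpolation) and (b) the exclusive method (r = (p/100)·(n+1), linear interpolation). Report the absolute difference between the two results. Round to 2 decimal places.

Sorted: 51, 70, 83, 102, 138, 148, 172, 172, 177, 181, 206, 253, 266, 279.
n = 14.
(a) r = 3.6; between ranks 3 (83) and 4 (102): 94.4.
(b) r = 3 → value at rank 3 = 83.
|94.4 − 83| = 11.4.

11.40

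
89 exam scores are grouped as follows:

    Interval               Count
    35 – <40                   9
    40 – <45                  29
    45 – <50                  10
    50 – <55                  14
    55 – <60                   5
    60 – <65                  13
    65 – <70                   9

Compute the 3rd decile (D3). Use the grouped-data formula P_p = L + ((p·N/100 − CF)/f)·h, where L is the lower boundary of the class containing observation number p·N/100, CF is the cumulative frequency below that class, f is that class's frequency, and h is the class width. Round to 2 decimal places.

43.05

N = 89; target position k = 30/100 · 89 = 26.7.
Cumulative frequencies: 9, 38, 48, 62, 67, 80, 89.
Observation 26.7 falls in the class 40 – <45.
L = 40, CF = 9, f = 29, h = 5.
P30 = 40 + ((26.7 − 9)/29)·5 = 40 + 3.05172 = 43.0517.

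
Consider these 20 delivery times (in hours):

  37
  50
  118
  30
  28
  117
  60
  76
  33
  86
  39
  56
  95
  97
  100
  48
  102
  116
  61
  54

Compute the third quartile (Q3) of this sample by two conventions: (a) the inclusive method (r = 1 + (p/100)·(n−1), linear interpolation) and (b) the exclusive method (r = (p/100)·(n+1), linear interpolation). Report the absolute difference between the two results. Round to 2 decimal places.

Sorted: 28, 30, 33, 37, 39, 48, 50, 54, 56, 60, 61, 76, 86, 95, 97, 100, 102, 116, 117, 118.
n = 20.
(a) r = 15.25; between ranks 15 (97) and 16 (100): 97.75.
(b) r = 15.75; between ranks 15 (97) and 16 (100): 99.25.
|97.75 − 99.25| = 1.5.

1.50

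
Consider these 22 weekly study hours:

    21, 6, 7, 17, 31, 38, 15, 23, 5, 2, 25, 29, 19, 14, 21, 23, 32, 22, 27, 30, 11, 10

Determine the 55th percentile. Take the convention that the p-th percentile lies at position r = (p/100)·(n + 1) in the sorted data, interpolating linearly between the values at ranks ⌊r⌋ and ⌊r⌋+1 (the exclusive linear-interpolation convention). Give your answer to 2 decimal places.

Sorted: 2, 5, 6, 7, 10, 11, 14, 15, 17, 19, 21, 21, 22, 23, 23, 25, 27, 29, 30, 31, 32, 38.
n = 22.
r = (55/100)·(22 + 1) = 12.65.
Rank 12 is 21 and rank 13 is 22.
Interpolate: 21 + 0.65·(22 − 21) = 21 + 0.65·1 = 21.65.

21.65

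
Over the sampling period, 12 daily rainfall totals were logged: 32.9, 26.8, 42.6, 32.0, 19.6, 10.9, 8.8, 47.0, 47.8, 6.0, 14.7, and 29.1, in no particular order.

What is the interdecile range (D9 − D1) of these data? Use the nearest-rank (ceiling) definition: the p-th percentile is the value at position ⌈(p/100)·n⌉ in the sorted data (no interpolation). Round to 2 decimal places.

Sorted: 6.0, 8.8, 10.9, 14.7, 19.6, 26.8, 29.1, 32.0, 32.9, 42.6, 47.0, 47.8.
n = 12.
P10: rank ⌈10/100·12⌉ = 2 → 8.8.
P90: rank ⌈90/100·12⌉ = 11 → 47.
Difference: 47 − 8.8 = 38.2.

38.20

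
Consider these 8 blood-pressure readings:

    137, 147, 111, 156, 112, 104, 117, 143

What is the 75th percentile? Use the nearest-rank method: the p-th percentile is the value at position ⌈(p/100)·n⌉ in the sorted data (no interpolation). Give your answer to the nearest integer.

Sorted: 104, 111, 112, 117, 137, 143, 147, 156.
n = 8.
Position = ⌈75/100 · 8⌉ = ⌈6⌉ = 6.
The value at rank 6 is 143.

143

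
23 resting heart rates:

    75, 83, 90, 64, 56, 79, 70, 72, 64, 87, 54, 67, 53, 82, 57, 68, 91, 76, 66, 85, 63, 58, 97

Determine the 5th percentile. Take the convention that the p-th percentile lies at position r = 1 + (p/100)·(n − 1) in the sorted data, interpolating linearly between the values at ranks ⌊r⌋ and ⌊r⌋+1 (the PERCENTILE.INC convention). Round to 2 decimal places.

Sorted: 53, 54, 56, 57, 58, 63, 64, 64, 66, 67, 68, 70, 72, 75, 76, 79, 82, 83, 85, 87, 90, 91, 97.
n = 23.
r = 1 + (5/100)·(23 − 1) = 1 + 1.1 = 2.1.
Rank 2 is 54 and rank 3 is 56.
Interpolate: 54 + 0.1·(56 − 54) = 54 + 0.1·2 = 54.2.

54.20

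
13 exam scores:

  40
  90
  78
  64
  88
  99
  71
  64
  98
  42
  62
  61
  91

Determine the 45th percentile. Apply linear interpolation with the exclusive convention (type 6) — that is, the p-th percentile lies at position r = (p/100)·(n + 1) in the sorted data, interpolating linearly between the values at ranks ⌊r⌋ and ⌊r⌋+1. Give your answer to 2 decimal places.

Sorted: 40, 42, 61, 62, 64, 64, 71, 78, 88, 90, 91, 98, 99.
n = 13.
r = (45/100)·(13 + 1) = 6.3.
Rank 6 is 64 and rank 7 is 71.
Interpolate: 64 + 0.3·(71 − 64) = 64 + 0.3·7 = 66.1.

66.10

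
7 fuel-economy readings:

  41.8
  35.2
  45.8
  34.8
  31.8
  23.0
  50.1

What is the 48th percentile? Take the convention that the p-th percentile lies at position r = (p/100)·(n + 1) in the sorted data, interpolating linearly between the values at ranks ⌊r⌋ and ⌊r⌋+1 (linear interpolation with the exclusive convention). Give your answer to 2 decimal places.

Sorted: 23.0, 31.8, 34.8, 35.2, 41.8, 45.8, 50.1.
n = 7.
r = (48/100)·(7 + 1) = 3.84.
Rank 3 is 34.8 and rank 4 is 35.2.
Interpolate: 34.8 + 0.84·(35.2 − 34.8) = 34.8 + 0.84·0.4 = 35.136.

35.14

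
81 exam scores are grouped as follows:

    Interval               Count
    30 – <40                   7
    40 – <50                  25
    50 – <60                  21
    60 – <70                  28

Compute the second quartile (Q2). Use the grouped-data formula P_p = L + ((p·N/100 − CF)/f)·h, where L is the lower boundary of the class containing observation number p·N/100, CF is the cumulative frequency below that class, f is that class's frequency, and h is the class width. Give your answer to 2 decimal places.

54.05

N = 81; target position k = 50/100 · 81 = 40.5.
Cumulative frequencies: 7, 32, 53, 81.
Observation 40.5 falls in the class 50 – <60.
L = 50, CF = 32, f = 21, h = 10.
P50 = 50 + ((40.5 − 32)/21)·10 = 50 + 4.04762 = 54.0476.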